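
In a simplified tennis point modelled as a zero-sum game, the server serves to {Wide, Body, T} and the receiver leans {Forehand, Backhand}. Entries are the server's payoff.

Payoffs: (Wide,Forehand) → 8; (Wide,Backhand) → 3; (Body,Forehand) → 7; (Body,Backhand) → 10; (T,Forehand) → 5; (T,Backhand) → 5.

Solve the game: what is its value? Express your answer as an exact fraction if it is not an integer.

59/8

Row minima: Wide → 3, Body → 7, T → 5; maximin = 7.
Column maxima: Forehand → 8, Backhand → 10; minimax = 8.
7 ≠ 8, so there is no saddle point; optimal play is mixed.
T is strictly dominated by Body, so the server never plays it.
On the remaining 2×2 (Wide, Body vs Forehand, Backhand):
Let the server play Wide with probability p. Expected payoff against Forehand: 8p + 7(1−p) = p + 7; against Backhand: 3p + 10(1−p) = −7p + 10.
Setting these equal: p + 7 = −7p + 10 ⇒ 8p = 3 ⇒ p = 3/8, and the value is (1)·(3/8) + 7 = 59/8.
For the receiver: with q = P(Forehand), equating Wide's and Body's payoffs gives 5q + 3 = −3q + 10 ⇒ q = 7/8.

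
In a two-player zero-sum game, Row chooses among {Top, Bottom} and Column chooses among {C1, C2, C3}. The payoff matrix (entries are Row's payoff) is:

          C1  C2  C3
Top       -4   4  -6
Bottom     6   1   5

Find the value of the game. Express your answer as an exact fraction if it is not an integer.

Row minima: Top → -6, Bottom → 1; maximin = 1.
Column maxima: C1 → 6, C2 → 4, C3 → 5; minimax = 4.
1 ≠ 4, so there is no saddle point; optimal play is mixed.
C1 is strictly dominated by C3 (it gives Row strictly more in every row), so Column never plays it.
On the remaining 2×2 (Top, Bottom vs C2, C3):
Let Row play Top with probability p. Expected payoff against C2: 4p + 1(1−p) = 3p + 1; against C3: (-6)p + 5(1−p) = −11p + 5.
Setting these equal: 3p + 1 = −11p + 5 ⇒ 14p = 4 ⇒ p = 2/7, and the value is (3)·(2/7) + 1 = 13/7.
For Column: with q = P(C2), equating Top's and Bottom's payoffs gives 10q − 6 = −4q + 5 ⇒ q = 11/14.

13/7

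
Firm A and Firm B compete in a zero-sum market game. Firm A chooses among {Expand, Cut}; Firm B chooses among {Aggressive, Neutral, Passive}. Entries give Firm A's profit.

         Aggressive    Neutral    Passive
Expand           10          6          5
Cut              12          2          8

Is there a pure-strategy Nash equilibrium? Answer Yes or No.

No

Row minima: Expand → 5, Cut → 2; maximin = 5.
Column maxima: Aggressive → 12, Neutral → 6, Passive → 8; minimax = 6.
5 ≠ 6, so no pure-strategy equilibrium exists.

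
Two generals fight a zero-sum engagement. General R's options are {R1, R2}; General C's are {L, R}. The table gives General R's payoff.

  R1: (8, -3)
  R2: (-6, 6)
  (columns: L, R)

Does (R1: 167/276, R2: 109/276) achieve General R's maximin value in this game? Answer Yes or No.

Against L this mix gives (167/276)·8 + (109/276)·(-6) = 341/138.
Against R this mix gives (167/276)·(-3) + (109/276)·6 = 51/92.
General C will play R, holding General R to 51/92. Shifting weight toward the row that does better against R would raise this floor (the equalizing mix achieves 30/23 against both R and L), so the proposed strategy is not optimal.

No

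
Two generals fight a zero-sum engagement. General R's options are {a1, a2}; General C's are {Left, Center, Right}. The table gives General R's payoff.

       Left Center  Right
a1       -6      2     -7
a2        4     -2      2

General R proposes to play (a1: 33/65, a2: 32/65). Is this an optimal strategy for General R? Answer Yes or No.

No

Against Left this mix gives (33/65)·(-6) + (32/65)·4 = -14/13.
Against Center this mix gives (33/65)·2 + (32/65)·(-2) = 2/65.
Against Right this mix gives (33/65)·(-7) + (32/65)·2 = -167/65.
General C will play Right, holding General R to -167/65. Shifting weight toward the row that does better against Right would raise this floor (the equalizing mix achieves -10/13 against both Right and Center), so the proposed strategy is not optimal.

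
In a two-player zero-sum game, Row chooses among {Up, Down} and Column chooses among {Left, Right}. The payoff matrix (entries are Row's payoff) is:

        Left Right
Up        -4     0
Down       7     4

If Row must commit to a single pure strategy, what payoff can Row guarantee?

Row minima: Up → -4, Down → 4.
The best of these is 4.

4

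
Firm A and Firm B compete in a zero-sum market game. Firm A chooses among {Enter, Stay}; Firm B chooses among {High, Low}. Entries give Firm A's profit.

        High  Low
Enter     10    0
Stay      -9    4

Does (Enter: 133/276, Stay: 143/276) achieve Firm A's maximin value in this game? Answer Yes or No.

Against High this mix gives (133/276)·10 + (143/276)·(-9) = 43/276.
Against Low this mix gives (133/276)·0 + (143/276)·4 = 143/69.
Firm B will play High, holding Firm A to 43/276. Shifting weight toward the row that does better against High would raise this floor (the equalizing mix achieves 40/23 against both High and Low), so the proposed strategy is not optimal.

No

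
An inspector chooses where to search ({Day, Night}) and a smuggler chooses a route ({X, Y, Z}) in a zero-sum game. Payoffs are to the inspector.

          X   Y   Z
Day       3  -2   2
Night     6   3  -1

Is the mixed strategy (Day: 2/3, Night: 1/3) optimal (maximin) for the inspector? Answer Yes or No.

Against X this mix gives (2/3)·3 + (1/3)·6 = 4.
Against Y this mix gives (2/3)·(-2) + (1/3)·3 = -1/3.
Against Z this mix gives (2/3)·2 + (1/3)·(-1) = 1.
The smuggler will play Y, holding the inspector to -1/3. Shifting weight toward the row that does better against Y would raise this floor (the equalizing mix achieves 1/2 against both Y and Z), so the proposed strategy is not optimal.

No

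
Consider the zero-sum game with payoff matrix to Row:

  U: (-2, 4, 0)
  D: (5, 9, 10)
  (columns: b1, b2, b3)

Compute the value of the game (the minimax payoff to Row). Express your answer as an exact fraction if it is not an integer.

Row minima: U → -2, D → 5; maximin = 5.
Column maxima: b1 → 5, b2 → 9, b3 → 10; minimax = 5.
Since maximin = minimax = 5, there is a saddle point and the value is 5.

5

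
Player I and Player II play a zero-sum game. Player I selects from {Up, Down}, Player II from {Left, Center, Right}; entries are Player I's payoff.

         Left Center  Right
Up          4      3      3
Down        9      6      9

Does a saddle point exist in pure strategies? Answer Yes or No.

Row minima: Up → 3, Down → 6; maximin = 6.
Column maxima: Left → 9, Center → 6, Right → 9; minimax = 6.
maximin = minimax = 6, so a saddle point exists.

Yes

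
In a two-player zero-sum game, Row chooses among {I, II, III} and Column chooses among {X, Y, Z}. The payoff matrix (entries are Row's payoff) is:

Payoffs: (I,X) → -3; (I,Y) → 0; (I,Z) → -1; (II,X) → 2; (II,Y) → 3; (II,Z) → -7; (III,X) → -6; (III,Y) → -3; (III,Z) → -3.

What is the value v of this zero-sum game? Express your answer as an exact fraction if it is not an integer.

-23/11

Row minima: I → -3, II → -7, III → -6; maximin = -3.
Column maxima: X → 2, Y → 3, Z → -1; minimax = -1.
-3 ≠ -1, so there is no saddle point; optimal play is mixed.
III is strictly dominated by I, so Row never plays it.
Y is strictly dominated by X (it gives Row strictly more in every row), so Column never plays it.
On the remaining 2×2 (I, II vs X, Z):
Let Row play I with probability p. Expected payoff against X: (-3)p + 2(1−p) = −5p + 2; against Z: (-1)p + (-7)(1−p) = 6p − 7.
Setting these equal: −5p + 2 = 6p − 7 ⇒ −11p = -9 ⇒ p = 9/11, and the value is (-5)·(9/11) + 2 = -23/11.
For Column: with q = P(X), equating I's and II's payoffs gives −2q − 1 = 9q − 7 ⇒ q = 6/11.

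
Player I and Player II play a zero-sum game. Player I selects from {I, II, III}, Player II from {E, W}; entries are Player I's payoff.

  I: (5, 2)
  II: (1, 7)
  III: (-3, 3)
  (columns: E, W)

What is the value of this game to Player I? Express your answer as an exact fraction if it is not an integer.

Row minima: I → 2, II → 1, III → -3; maximin = 2.
Column maxima: E → 5, W → 7; minimax = 5.
2 ≠ 5, so there is no saddle point; optimal play is mixed.
III is strictly dominated by II, so Player I never plays it.
On the remaining 2×2 (I, II vs E, W):
Let Player I play I with probability p. Expected payoff against E: 5p + 1(1−p) = 4p + 1; against W: 2p + 7(1−p) = −5p + 7.
Setting these equal: 4p + 1 = −5p + 7 ⇒ 9p = 6 ⇒ p = 2/3, and the value is (4)·(2/3) + 1 = 11/3.
For Player II: with q = P(E), equating I's and II's payoffs gives 3q + 2 = −6q + 7 ⇒ q = 5/9.

11/3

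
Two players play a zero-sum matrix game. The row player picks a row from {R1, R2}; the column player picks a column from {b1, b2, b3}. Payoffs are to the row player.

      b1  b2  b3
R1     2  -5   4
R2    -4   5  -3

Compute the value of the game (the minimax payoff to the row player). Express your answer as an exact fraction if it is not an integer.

-5/8

Row minima: R1 → -5, R2 → -4; maximin = -4.
Column maxima: b1 → 2, b2 → 5, b3 → 4; minimax = 2.
-4 ≠ 2, so there is no saddle point; optimal play is mixed.
b3 is strictly dominated by b1 (it gives the row player strictly more in every row), so the column player never plays it.
On the remaining 2×2 (R1, R2 vs b1, b2):
Let the row player play R1 with probability p. Expected payoff against b1: 2p + (-4)(1−p) = 6p − 4; against b2: (-5)p + 5(1−p) = −10p + 5.
Setting these equal: 6p − 4 = −10p + 5 ⇒ 16p = 9 ⇒ p = 9/16, and the value is (6)·(9/16) − 4 = -5/8.
For the column player: with q = P(b1), equating R1's and R2's payoffs gives 7q − 5 = −9q + 5 ⇒ q = 5/8.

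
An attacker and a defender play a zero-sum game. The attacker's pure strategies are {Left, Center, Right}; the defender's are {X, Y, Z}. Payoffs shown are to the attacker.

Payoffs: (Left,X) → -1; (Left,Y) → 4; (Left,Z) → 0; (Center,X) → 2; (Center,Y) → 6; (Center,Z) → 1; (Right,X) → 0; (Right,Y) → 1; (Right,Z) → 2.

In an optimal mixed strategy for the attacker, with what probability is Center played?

2/3

Row minima: Left → -1, Center → 1, Right → 0; maximin = 1.
Column maxima: X → 2, Y → 6, Z → 2; minimax = 2.
1 ≠ 2, so there is no saddle point; optimal play is mixed.
Left is strictly dominated by Center, so the attacker never plays it.
Y is strictly dominated by X (it gives the attacker strictly more in every row), so the defender never plays it.
On the remaining 2×2 (Center, Right vs X, Z):
Let the attacker play Center with probability p. Expected payoff against X: 2p + 0(1−p) = 2p; against Z: 1p + 2(1−p) = −p + 2.
Setting these equal: 2p = −p + 2 ⇒ 3p = 2 ⇒ p = 2/3, and the value is (2)·(2/3) = 4/3.
For the defender: with q = P(X), equating Center's and Right's payoffs gives q + 1 = −2q + 2 ⇒ q = 1/3.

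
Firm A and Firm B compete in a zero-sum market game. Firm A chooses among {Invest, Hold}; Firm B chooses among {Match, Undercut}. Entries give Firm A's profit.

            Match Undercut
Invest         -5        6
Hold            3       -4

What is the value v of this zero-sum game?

Row minima: Invest → -5, Hold → -4; maximin = -4.
Column maxima: Match → 3, Undercut → 6; minimax = 3.
-4 ≠ 3, so there is no saddle point; optimal play is mixed.
Let Firm A play Invest with probability p. Expected payoff against Match: (-5)p + 3(1−p) = −8p + 3; against Undercut: 6p + (-4)(1−p) = 10p − 4.
Setting these equal: −8p + 3 = 10p − 4 ⇒ −18p = -7 ⇒ p = 7/18, and the value is (-8)·(7/18) + 3 = -1/9.
For Firm B: with q = P(Match), equating Invest's and Hold's payoffs gives −11q + 6 = 7q − 4 ⇒ q = 5/9.

-1/9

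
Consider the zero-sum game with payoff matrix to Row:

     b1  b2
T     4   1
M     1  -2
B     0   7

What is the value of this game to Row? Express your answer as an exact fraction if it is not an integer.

14/5

Row minima: T → 1, M → -2, B → 0; maximin = 1.
Column maxima: b1 → 4, b2 → 7; minimax = 4.
1 ≠ 4, so there is no saddle point; optimal play is mixed.
M is strictly dominated by T, so Row never plays it.
On the remaining 2×2 (T, B vs b1, b2):
Let Row play T with probability p. Expected payoff against b1: 4p + 0(1−p) = 4p; against b2: 1p + 7(1−p) = −6p + 7.
Setting these equal: 4p = −6p + 7 ⇒ 10p = 7 ⇒ p = 7/10, and the value is (4)·(7/10) = 14/5.
For Column: with q = P(b1), equating T's and B's payoffs gives 3q + 1 = −7q + 7 ⇒ q = 3/5.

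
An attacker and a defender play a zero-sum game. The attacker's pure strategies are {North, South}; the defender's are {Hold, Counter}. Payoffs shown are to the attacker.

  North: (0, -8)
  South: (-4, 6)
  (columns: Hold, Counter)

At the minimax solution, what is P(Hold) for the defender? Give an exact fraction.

Row minima: North → -8, South → -4; maximin = -4.
Column maxima: Hold → 0, Counter → 6; minimax = 0.
-4 ≠ 0, so there is no saddle point; optimal play is mixed.
Let the attacker play North with probability p. Expected payoff against Hold: 0p + (-4)(1−p) = 4p − 4; against Counter: (-8)p + 6(1−p) = −14p + 6.
Setting these equal: 4p − 4 = −14p + 6 ⇒ 18p = 10 ⇒ p = 5/9, and the value is (4)·(5/9) − 4 = -16/9.
For the defender: with q = P(Hold), equating North's and South's payoffs gives 8q − 8 = −10q + 6 ⇒ q = 7/9.

7/9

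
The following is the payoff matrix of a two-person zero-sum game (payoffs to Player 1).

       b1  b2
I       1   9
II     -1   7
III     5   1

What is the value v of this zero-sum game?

Row minima: I → 1, II → -1, III → 1; maximin = 1.
Column maxima: b1 → 5, b2 → 9; minimax = 5.
1 ≠ 5, so there is no saddle point; optimal play is mixed.
II is strictly dominated by I, so Player 1 never plays it.
On the remaining 2×2 (I, III vs b1, b2):
Let Player 1 play I with probability p. Expected payoff against b1: 1p + 5(1−p) = −4p + 5; against b2: 9p + 1(1−p) = 8p + 1.
Setting these equal: −4p + 5 = 8p + 1 ⇒ −12p = -4 ⇒ p = 1/3, and the value is (-4)·(1/3) + 5 = 11/3.
For Player 2: with q = P(b1), equating I's and III's payoffs gives −8q + 9 = 4q + 1 ⇒ q = 2/3.

11/3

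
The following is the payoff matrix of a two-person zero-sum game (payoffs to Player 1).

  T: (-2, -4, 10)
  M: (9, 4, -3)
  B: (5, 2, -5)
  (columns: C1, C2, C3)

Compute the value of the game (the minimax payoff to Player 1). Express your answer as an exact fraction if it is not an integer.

Row minima: T → -4, M → -3, B → -5; maximin = -3.
Column maxima: C1 → 9, C2 → 4, C3 → 10; minimax = 4.
-3 ≠ 4, so there is no saddle point; optimal play is mixed.
B is strictly dominated by M, so Player 1 never plays it.
C1 is strictly dominated by C2 (it gives Player 1 strictly more in every row), so Player 2 never plays it.
On the remaining 2×2 (T, M vs C2, C3):
Let Player 1 play T with probability p. Expected payoff against C2: (-4)p + 4(1−p) = −8p + 4; against C3: 10p + (-3)(1−p) = 13p − 3.
Setting these equal: −8p + 4 = 13p − 3 ⇒ −21p = -7 ⇒ p = 1/3, and the value is (-8)·(1/3) + 4 = 4/3.
For Player 2: with q = P(C2), equating T's and M's payoffs gives −14q + 10 = 7q − 3 ⇒ q = 13/21.

4/3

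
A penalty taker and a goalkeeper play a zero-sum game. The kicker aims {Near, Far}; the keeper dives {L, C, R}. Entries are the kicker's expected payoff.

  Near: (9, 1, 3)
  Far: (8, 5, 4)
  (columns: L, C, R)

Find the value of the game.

Row minima: Near → 1, Far → 4; maximin = 4.
Column maxima: L → 9, C → 5, R → 4; minimax = 4.
Since maximin = minimax = 4, there is a saddle point and the value is 4.

4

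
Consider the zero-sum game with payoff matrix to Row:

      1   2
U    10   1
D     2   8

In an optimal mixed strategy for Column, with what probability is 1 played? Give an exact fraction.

Row minima: U → 1, D → 2; maximin = 2.
Column maxima: 1 → 10, 2 → 8; minimax = 8.
2 ≠ 8, so there is no saddle point; optimal play is mixed.
Let Row play U with probability p. Expected payoff against 1: 10p + 2(1−p) = 8p + 2; against 2: 1p + 8(1−p) = −7p + 8.
Setting these equal: 8p + 2 = −7p + 8 ⇒ 15p = 6 ⇒ p = 2/5, and the value is (8)·(2/5) + 2 = 26/5.
For Column: with q = P(1), equating U's and D's payoffs gives 9q + 1 = −6q + 8 ⇒ q = 7/15.

7/15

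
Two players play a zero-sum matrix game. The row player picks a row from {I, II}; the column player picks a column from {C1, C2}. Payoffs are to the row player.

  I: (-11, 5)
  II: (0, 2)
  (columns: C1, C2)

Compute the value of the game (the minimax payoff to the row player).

0

Row minima: I → -11, II → 0; maximin = 0.
Column maxima: C1 → 0, C2 → 5; minimax = 0.
Since maximin = minimax = 0, there is a saddle point and the value is 0.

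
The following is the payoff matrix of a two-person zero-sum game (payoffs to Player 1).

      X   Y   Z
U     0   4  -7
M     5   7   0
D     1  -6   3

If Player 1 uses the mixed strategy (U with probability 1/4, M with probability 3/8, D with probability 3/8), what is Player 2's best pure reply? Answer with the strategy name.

Z

If Player 2 plays X, Player 1's expected payoff is (1/4)·0 + (3/8)·5 + (3/8)·1 = 9/4.
If Player 2 plays Y, Player 1's expected payoff is (1/4)·4 + (3/8)·7 + (3/8)·(-6) = 11/8.
If Player 2 plays Z, Player 1's expected payoff is (1/4)·(-7) + (3/8)·0 + (3/8)·3 = -5/8.
Player 2 minimizes Player 1's payoff; the smallest is -5/8, so the best response is Z.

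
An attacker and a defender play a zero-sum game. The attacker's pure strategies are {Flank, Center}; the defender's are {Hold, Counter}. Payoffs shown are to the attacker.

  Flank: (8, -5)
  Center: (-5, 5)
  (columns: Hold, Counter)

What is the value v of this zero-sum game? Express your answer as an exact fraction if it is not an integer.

Row minima: Flank → -5, Center → -5; maximin = -5.
Column maxima: Hold → 8, Counter → 5; minimax = 5.
-5 ≠ 5, so there is no saddle point; optimal play is mixed.
Let the attacker play Flank with probability p. Expected payoff against Hold: 8p + (-5)(1−p) = 13p − 5; against Counter: (-5)p + 5(1−p) = −10p + 5.
Setting these equal: 13p − 5 = −10p + 5 ⇒ 23p = 10 ⇒ p = 10/23, and the value is (13)·(10/23) − 5 = 15/23.
For the defender: with q = P(Hold), equating Flank's and Center's payoffs gives 13q − 5 = −10q + 5 ⇒ q = 10/23.

15/23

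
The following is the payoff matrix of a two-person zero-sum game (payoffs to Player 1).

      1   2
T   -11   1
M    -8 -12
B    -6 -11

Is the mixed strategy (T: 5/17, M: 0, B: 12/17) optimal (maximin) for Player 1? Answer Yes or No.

Against 1 this mix gives (5/17)·(-11) + (12/17)·(-6) = -127/17.
Against 2 this mix gives (5/17)·1 + (12/17)·(-11) = -127/17.
All of Player 2's active replies (1, 2) yield -127/17, and no column does worse for Player 1. The mix makes Player 2 indifferent and guarantees -127/17, so it is optimal.

Yes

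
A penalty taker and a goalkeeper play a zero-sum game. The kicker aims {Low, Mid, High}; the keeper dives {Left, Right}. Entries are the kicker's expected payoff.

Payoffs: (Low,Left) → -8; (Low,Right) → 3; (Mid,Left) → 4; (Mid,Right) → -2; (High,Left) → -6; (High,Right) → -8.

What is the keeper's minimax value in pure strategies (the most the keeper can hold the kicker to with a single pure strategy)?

3

Column maxima: Left → 4, Right → 3.
The smallest of these is 3.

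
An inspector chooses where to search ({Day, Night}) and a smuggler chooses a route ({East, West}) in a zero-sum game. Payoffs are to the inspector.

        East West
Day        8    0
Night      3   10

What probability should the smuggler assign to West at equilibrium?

Row minima: Day → 0, Night → 3; maximin = 3.
Column maxima: East → 8, West → 10; minimax = 8.
3 ≠ 8, so there is no saddle point; optimal play is mixed.
Let the inspector play Day with probability p. Expected payoff against East: 8p + 3(1−p) = 5p + 3; against West: 0p + 10(1−p) = −10p + 10.
Setting these equal: 5p + 3 = −10p + 10 ⇒ 15p = 7 ⇒ p = 7/15, and the value is (5)·(7/15) + 3 = 16/3.
For the smuggler: with q = P(East), equating Day's and Night's payoffs gives 8q = −7q + 10 ⇒ q = 2/3.

1/3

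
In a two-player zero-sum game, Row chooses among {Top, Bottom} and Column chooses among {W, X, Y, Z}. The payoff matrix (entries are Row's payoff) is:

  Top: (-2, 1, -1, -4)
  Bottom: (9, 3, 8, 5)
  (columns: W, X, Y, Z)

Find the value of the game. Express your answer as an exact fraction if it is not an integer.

Row minima: Top → -4, Bottom → 3; maximin = 3.
Column maxima: W → 9, X → 3, Y → 8, Z → 5; minimax = 3.
Since maximin = minimax = 3, there is a saddle point and the value is 3.

3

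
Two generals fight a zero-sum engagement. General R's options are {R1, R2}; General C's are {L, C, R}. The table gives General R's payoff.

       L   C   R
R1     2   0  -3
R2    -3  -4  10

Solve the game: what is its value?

Row minima: R1 → -3, R2 → -4; maximin = -3.
Column maxima: L → 2, C → 0, R → 10; minimax = 0.
-3 ≠ 0, so there is no saddle point; optimal play is mixed.
L is strictly dominated by C (it gives General R strictly more in every row), so General C never plays it.
On the remaining 2×2 (R1, R2 vs C, R):
Let General R play R1 with probability p. Expected payoff against C: 0p + (-4)(1−p) = 4p − 4; against R: (-3)p + 10(1−p) = −13p + 10.
Setting these equal: 4p − 4 = −13p + 10 ⇒ 17p = 14 ⇒ p = 14/17, and the value is (4)·(14/17) − 4 = -12/17.
For General C: with q = P(C), equating R1's and R2's payoffs gives 3q − 3 = −14q + 10 ⇒ q = 13/17.

-12/17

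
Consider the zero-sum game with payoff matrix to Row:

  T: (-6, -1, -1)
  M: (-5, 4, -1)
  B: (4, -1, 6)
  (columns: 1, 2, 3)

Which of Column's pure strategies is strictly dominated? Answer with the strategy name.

3

1 holds Row's payoff strictly below 3 in every row: -6 < -1, -5 < -1, 4 < 6.
So 3 is strictly dominated for Column.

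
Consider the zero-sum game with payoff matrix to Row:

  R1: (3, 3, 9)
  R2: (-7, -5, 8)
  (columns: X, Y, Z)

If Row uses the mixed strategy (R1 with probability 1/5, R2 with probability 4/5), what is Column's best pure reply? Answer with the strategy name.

X

If Column plays X, Row's expected payoff is (1/5)·3 + (4/5)·(-7) = -5.
If Column plays Y, Row's expected payoff is (1/5)·3 + (4/5)·(-5) = -17/5.
If Column plays Z, Row's expected payoff is (1/5)·9 + (4/5)·8 = 41/5.
Column minimizes Row's payoff; the smallest is -5, so the best response is X.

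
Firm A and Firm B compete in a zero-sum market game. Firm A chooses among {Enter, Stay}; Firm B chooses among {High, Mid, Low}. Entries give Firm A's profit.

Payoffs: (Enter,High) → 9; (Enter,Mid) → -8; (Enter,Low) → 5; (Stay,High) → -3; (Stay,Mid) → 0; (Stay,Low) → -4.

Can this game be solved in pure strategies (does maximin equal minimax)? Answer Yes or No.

Row minima: Enter → -8, Stay → -4; maximin = -4.
Column maxima: High → 9, Mid → 0, Low → 5; minimax = 0.
-4 ≠ 0, so no pure-strategy equilibrium exists.

No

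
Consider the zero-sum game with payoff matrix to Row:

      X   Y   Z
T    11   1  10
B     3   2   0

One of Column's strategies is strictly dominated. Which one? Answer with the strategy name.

X

Y holds Row's payoff strictly below X in every row: 1 < 11, 2 < 3.
So X is strictly dominated for Column.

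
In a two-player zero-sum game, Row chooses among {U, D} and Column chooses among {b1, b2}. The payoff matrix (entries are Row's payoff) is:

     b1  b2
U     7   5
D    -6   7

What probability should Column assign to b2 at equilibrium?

13/15

Row minima: U → 5, D → -6; maximin = 5.
Column maxima: b1 → 7, b2 → 7; minimax = 7.
5 ≠ 7, so there is no saddle point; optimal play is mixed.
Let Row play U with probability p. Expected payoff against b1: 7p + (-6)(1−p) = 13p − 6; against b2: 5p + 7(1−p) = −2p + 7.
Setting these equal: 13p − 6 = −2p + 7 ⇒ 15p = 13 ⇒ p = 13/15, and the value is (13)·(13/15) − 6 = 79/15.
For Column: with q = P(b1), equating U's and D's payoffs gives 2q + 5 = −13q + 7 ⇒ q = 2/15.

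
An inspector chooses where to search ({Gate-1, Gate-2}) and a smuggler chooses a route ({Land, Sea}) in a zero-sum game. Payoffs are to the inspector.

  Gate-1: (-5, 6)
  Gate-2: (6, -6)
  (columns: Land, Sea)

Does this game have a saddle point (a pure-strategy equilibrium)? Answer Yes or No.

Row minima: Gate-1 → -5, Gate-2 → -6; maximin = -5.
Column maxima: Land → 6, Sea → 6; minimax = 6.
-5 ≠ 6, so no pure-strategy equilibrium exists.

No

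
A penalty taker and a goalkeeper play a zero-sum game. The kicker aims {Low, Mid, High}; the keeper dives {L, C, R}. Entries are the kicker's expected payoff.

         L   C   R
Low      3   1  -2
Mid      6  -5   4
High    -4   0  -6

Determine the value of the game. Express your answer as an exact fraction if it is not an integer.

-1/2

Row minima: Low → -2, Mid → -5, High → -6; maximin = -2.
Column maxima: L → 6, C → 1, R → 4; minimax = 1.
-2 ≠ 1, so there is no saddle point; optimal play is mixed.
High is strictly dominated by Low, so the kicker never plays it.
With High eliminated, L is strictly dominated by C (it gives the kicker strictly more in every remaining row), so the keeper never plays it.
On the remaining 2×2 (Low, Mid vs C, R):
Let the kicker play Low with probability p. Expected payoff against C: 1p + (-5)(1−p) = 6p − 5; against R: (-2)p + 4(1−p) = −6p + 4.
Setting these equal: 6p − 5 = −6p + 4 ⇒ 12p = 9 ⇒ p = 3/4, and the value is (6)·(3/4) − 5 = -1/2.
For the keeper: with q = P(C), equating Low's and Mid's payoffs gives 3q − 2 = −9q + 4 ⇒ q = 1/2.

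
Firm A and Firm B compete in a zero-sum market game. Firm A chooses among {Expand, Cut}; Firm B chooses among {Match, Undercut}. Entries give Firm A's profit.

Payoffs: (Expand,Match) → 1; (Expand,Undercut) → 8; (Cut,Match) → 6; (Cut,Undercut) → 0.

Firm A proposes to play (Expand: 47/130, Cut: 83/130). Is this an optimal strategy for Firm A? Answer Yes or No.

No

Against Match this mix gives (47/130)·1 + (83/130)·6 = 109/26.
Against Undercut this mix gives (47/130)·8 + (83/130)·0 = 188/65.
Firm B will play Undercut, holding Firm A to 188/65. Shifting weight toward the row that does better against Undercut would raise this floor (the equalizing mix achieves 48/13 against both Undercut and Match), so the proposed strategy is not optimal.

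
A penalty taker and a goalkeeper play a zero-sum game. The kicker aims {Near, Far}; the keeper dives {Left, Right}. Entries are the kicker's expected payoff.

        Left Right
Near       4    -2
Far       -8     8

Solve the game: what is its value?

8/11

Row minima: Near → -2, Far → -8; maximin = -2.
Column maxima: Left → 4, Right → 8; minimax = 4.
-2 ≠ 4, so there is no saddle point; optimal play is mixed.
Let the kicker play Near with probability p. Expected payoff against Left: 4p + (-8)(1−p) = 12p − 8; against Right: (-2)p + 8(1−p) = −10p + 8.
Setting these equal: 12p − 8 = −10p + 8 ⇒ 22p = 16 ⇒ p = 8/11, and the value is (12)·(8/11) − 8 = 8/11.
For the keeper: with q = P(Left), equating Near's and Far's payoffs gives 6q − 2 = −16q + 8 ⇒ q = 5/11.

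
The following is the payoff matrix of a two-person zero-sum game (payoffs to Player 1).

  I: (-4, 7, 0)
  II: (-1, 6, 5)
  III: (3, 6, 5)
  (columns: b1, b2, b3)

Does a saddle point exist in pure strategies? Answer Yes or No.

Yes

Row minima: I → -4, II → -1, III → 3; maximin = 3.
Column maxima: b1 → 3, b2 → 7, b3 → 5; minimax = 3.
maximin = minimax = 3, so a saddle point exists.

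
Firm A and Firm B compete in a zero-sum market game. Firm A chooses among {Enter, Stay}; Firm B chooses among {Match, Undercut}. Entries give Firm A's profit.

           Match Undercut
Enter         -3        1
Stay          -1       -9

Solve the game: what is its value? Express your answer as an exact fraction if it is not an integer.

-7/3

Row minima: Enter → -3, Stay → -9; maximin = -3.
Column maxima: Match → -1, Undercut → 1; minimax = -1.
-3 ≠ -1, so there is no saddle point; optimal play is mixed.
Let Firm A play Enter with probability p. Expected payoff against Match: (-3)p + (-1)(1−p) = −2p − 1; against Undercut: 1p + (-9)(1−p) = 10p − 9.
Setting these equal: −2p − 1 = 10p − 9 ⇒ −12p = -8 ⇒ p = 2/3, and the value is (-2)·(2/3) − 1 = -7/3.
For Firm B: with q = P(Match), equating Enter's and Stay's payoffs gives −4q + 1 = 8q − 9 ⇒ q = 5/6.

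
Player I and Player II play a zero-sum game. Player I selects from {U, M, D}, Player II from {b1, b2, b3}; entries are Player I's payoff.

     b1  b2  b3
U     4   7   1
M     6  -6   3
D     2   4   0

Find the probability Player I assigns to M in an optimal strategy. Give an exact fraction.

Row minima: U → 1, M → -6, D → 0; maximin = 1.
Column maxima: b1 → 6, b2 → 7, b3 → 3; minimax = 3.
1 ≠ 3, so there is no saddle point; optimal play is mixed.
D is strictly dominated by U, so Player I never plays it.
b1 is strictly dominated by b3 (it gives Player I strictly more in every row), so Player II never plays it.
On the remaining 2×2 (U, M vs b2, b3):
Let Player I play U with probability p. Expected payoff against b2: 7p + (-6)(1−p) = 13p − 6; against b3: 1p + 3(1−p) = −2p + 3.
Setting these equal: 13p − 6 = −2p + 3 ⇒ 15p = 9 ⇒ p = 3/5, and the value is (13)·(3/5) − 6 = 9/5.
For Player II: with q = P(b2), equating U's and M's payoffs gives 6q + 1 = −9q + 3 ⇒ q = 2/15.

2/5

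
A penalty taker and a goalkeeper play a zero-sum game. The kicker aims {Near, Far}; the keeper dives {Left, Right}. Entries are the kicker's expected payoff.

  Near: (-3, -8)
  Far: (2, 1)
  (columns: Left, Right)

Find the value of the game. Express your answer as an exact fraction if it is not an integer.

Row minima: Near → -8, Far → 1; maximin = 1.
Column maxima: Left → 2, Right → 1; minimax = 1.
Since maximin = minimax = 1, there is a saddle point and the value is 1.

1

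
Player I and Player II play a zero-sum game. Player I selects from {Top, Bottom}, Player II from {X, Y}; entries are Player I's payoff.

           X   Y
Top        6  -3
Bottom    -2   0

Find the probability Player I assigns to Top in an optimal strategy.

2/11

Row minima: Top → -3, Bottom → -2; maximin = -2.
Column maxima: X → 6, Y → 0; minimax = 0.
-2 ≠ 0, so there is no saddle point; optimal play is mixed.
Let Player I play Top with probability p. Expected payoff against X: 6p + (-2)(1−p) = 8p − 2; against Y: (-3)p + 0(1−p) = −3p.
Setting these equal: 8p − 2 = −3p ⇒ 11p = 2 ⇒ p = 2/11, and the value is (8)·(2/11) − 2 = -6/11.
For Player II: with q = P(X), equating Top's and Bottom's payoffs gives 9q − 3 = −2q ⇒ q = 3/11.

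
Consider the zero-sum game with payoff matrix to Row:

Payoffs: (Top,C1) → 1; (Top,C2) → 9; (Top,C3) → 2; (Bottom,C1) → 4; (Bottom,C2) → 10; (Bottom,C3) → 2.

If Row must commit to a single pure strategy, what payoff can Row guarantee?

2

Row minima: Top → 1, Bottom → 2.
The best of these is 2.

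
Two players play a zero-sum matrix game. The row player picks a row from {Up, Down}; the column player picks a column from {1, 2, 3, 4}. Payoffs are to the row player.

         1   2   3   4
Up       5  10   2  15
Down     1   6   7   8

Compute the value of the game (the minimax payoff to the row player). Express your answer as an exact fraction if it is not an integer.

11/3

Row minima: Up → 2, Down → 1; maximin = 2.
Column maxima: 1 → 5, 2 → 10, 3 → 7, 4 → 15; minimax = 5.
2 ≠ 5, so there is no saddle point; optimal play is mixed.
2 is strictly dominated by 1 (it gives the row player strictly more in every row), so the column player never plays it.
4 is strictly dominated by 1 (it gives the row player strictly more in every row), so the column player never plays it.
On the remaining 2×2 (Up, Down vs 1, 3):
Let the row player play Up with probability p. Expected payoff against 1: 5p + 1(1−p) = 4p + 1; against 3: 2p + 7(1−p) = −5p + 7.
Setting these equal: 4p + 1 = −5p + 7 ⇒ 9p = 6 ⇒ p = 2/3, and the value is (4)·(2/3) + 1 = 11/3.
For the column player: with q = P(1), equating Up's and Down's payoffs gives 3q + 2 = −6q + 7 ⇒ q = 5/9.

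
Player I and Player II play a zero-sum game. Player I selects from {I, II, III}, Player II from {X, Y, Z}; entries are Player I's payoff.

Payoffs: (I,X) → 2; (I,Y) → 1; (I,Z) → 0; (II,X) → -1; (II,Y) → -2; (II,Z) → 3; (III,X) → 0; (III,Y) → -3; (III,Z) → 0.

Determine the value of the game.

Row minima: I → 0, II → -2, III → -3; maximin = 0.
Column maxima: X → 2, Y → 1, Z → 3; minimax = 1.
0 ≠ 1, so there is no saddle point; optimal play is mixed.
X is strictly dominated by Y (it gives Player I strictly more in every row), so Player II never plays it.
With X eliminated, III is strictly dominated by II (II gives Player I strictly more in every remaining column), so Player I never plays it.
On the remaining 2×2 (I, II vs Y, Z):
Let Player I play I with probability p. Expected payoff against Y: 1p + (-2)(1−p) = 3p − 2; against Z: 0p + 3(1−p) = −3p + 3.
Setting these equal: 3p − 2 = −3p + 3 ⇒ 6p = 5 ⇒ p = 5/6, and the value is (3)·(5/6) − 2 = 1/2.
For Player II: with q = P(Y), equating I's and II's payoffs gives q = −5q + 3 ⇒ q = 1/2.

1/2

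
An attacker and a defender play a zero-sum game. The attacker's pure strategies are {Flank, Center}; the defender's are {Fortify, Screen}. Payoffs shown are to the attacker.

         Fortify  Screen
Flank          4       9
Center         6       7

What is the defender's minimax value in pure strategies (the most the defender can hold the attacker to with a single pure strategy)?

6

Column maxima: Fortify → 6, Screen → 9.
The smallest of these is 6.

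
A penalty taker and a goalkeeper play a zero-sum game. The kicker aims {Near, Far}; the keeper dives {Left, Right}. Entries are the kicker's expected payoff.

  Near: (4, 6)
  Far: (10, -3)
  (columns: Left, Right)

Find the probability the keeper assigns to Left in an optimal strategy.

Row minima: Near → 4, Far → -3; maximin = 4.
Column maxima: Left → 10, Right → 6; minimax = 6.
4 ≠ 6, so there is no saddle point; optimal play is mixed.
Let the kicker play Near with probability p. Expected payoff against Left: 4p + 10(1−p) = −6p + 10; against Right: 6p + (-3)(1−p) = 9p − 3.
Setting these equal: −6p + 10 = 9p − 3 ⇒ −15p = -13 ⇒ p = 13/15, and the value is (-6)·(13/15) + 10 = 24/5.
For the keeper: with q = P(Left), equating Near's and Far's payoffs gives −2q + 6 = 13q − 3 ⇒ q = 3/5.

3/5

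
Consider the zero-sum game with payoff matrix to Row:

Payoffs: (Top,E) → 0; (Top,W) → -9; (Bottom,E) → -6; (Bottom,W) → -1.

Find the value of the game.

Row minima: Top → -9, Bottom → -6; maximin = -6.
Column maxima: E → 0, W → -1; minimax = -1.
-6 ≠ -1, so there is no saddle point; optimal play is mixed.
Let Row play Top with probability p. Expected payoff against E: 0p + (-6)(1−p) = 6p − 6; against W: (-9)p + (-1)(1−p) = −8p − 1.
Setting these equal: 6p − 6 = −8p − 1 ⇒ 14p = 5 ⇒ p = 5/14, and the value is (6)·(5/14) − 6 = -27/7.
For Column: with q = P(E), equating Top's and Bottom's payoffs gives 9q − 9 = −5q − 1 ⇒ q = 4/7.

-27/7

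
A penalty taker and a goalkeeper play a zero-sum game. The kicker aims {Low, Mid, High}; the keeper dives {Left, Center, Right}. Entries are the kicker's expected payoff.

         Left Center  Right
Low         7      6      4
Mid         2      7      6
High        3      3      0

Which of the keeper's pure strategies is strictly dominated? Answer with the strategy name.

Right holds the kicker's payoff strictly below Center in every row: 4 < 6, 6 < 7, 0 < 3.
So Center is strictly dominated for the keeper.

Center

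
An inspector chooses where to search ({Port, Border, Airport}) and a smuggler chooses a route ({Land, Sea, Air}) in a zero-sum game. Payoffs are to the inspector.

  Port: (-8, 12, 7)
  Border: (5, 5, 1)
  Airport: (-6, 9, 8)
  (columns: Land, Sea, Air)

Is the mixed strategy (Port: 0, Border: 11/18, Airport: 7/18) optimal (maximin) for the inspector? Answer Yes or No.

No

Against Land this mix gives (11/18)·5 + (7/18)·(-6) = 13/18.
Against Sea this mix gives (11/18)·5 + (7/18)·9 = 59/9.
Against Air this mix gives (11/18)·1 + (7/18)·8 = 67/18.
The smuggler will play Land, holding the inspector to 13/18. Shifting weight toward the row that does better against Land would raise this floor (the equalizing mix achieves 23/9 against both Land and Air), so the proposed strategy is not optimal.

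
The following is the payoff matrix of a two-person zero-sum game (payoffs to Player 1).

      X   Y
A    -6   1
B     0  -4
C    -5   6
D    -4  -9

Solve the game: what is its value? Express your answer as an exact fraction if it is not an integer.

Row minima: A → -6, B → -4, C → -5, D → -9; maximin = -4.
Column maxima: X → 0, Y → 6; minimax = 0.
-4 ≠ 0, so there is no saddle point; optimal play is mixed.
A is strictly dominated by C, so Player 1 never plays it.
D is strictly dominated by B, so Player 1 never plays it.
On the remaining 2×2 (B, C vs X, Y):
Let Player 1 play B with probability p. Expected payoff against X: 0p + (-5)(1−p) = 5p − 5; against Y: (-4)p + 6(1−p) = −10p + 6.
Setting these equal: 5p − 5 = −10p + 6 ⇒ 15p = 11 ⇒ p = 11/15, and the value is (5)·(11/15) − 5 = -4/3.
For Player 2: with q = P(X), equating B's and C's payoffs gives 4q − 4 = −11q + 6 ⇒ q = 2/3.

-4/3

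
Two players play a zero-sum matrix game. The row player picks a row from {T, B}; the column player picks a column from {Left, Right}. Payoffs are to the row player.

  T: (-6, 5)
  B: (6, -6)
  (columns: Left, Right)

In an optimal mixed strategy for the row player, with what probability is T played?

Row minima: T → -6, B → -6; maximin = -6.
Column maxima: Left → 6, Right → 5; minimax = 5.
-6 ≠ 5, so there is no saddle point; optimal play is mixed.
Let the row player play T with probability p. Expected payoff against Left: (-6)p + 6(1−p) = −12p + 6; against Right: 5p + (-6)(1−p) = 11p − 6.
Setting these equal: −12p + 6 = 11p − 6 ⇒ −23p = -12 ⇒ p = 12/23, and the value is (-12)·(12/23) + 6 = -6/23.
For the column player: with q = P(Left), equating T's and B's payoffs gives −11q + 5 = 12q − 6 ⇒ q = 11/23.

12/23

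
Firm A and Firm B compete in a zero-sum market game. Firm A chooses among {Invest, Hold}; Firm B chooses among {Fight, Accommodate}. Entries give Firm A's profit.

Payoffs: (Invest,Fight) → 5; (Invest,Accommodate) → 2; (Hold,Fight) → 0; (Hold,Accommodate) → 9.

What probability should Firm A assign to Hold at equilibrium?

Row minima: Invest → 2, Hold → 0; maximin = 2.
Column maxima: Fight → 5, Accommodate → 9; minimax = 5.
2 ≠ 5, so there is no saddle point; optimal play is mixed.
Let Firm A play Invest with probability p. Expected payoff against Fight: 5p + 0(1−p) = 5p; against Accommodate: 2p + 9(1−p) = −7p + 9.
Setting these equal: 5p = −7p + 9 ⇒ 12p = 9 ⇒ p = 3/4, and the value is (5)·(3/4) = 15/4.
For Firm B: with q = P(Fight), equating Invest's and Hold's payoffs gives 3q + 2 = −9q + 9 ⇒ q = 7/12.

1/4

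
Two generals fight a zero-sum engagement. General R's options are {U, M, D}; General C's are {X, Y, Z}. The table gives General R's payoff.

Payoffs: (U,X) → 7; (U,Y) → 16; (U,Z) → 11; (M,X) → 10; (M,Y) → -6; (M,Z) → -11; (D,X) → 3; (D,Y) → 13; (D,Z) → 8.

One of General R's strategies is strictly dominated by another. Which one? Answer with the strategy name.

U gives a strictly higher payoff than D against every column: 7 > 3, 16 > 13, 11 > 8.
So D is strictly dominated and General R never plays it.

D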